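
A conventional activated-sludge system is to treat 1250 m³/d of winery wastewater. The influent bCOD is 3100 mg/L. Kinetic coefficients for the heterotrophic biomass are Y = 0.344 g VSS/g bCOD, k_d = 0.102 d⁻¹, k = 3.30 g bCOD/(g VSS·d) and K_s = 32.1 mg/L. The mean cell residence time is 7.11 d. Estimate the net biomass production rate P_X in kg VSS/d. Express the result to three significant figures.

For a completely mixed reactor with recycle the Lawrence–McCarty relation gives S = K_s·(1 + k_d·θ_c) / [θ_c·(Y·k − k_d) − 1] = 32.1 × (1 + 0.102 × 7.11) / [7.11 × (0.344 × 3.30 − 0.102) − 1] = 55.38 / 6.346 = 8.727 mg/L.
Correct the yield for decay: Y_obs = Y/(1 + k_d θ_c) = 0.344 / (1 + 0.102 × 7.11) = 0.344 / 1.725 = 0.1994.
ΔS = 3100 − 8.73 = 3091 mg/L, so the substrate removal rate is 1250 × 3091/1000 = 3864 kg bCOD/d.
Biomass produced: P_X = Y_obs·Q·ΔS = 0.1994 × 3864 ≈ 770.5 kg VSS/d.

P_X ≈ 770 kg VSS/d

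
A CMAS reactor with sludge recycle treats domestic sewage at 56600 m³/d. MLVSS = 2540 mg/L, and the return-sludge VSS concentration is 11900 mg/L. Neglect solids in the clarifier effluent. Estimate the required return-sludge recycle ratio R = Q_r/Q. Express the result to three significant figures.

R ≈ 0.271

Solids balance on the clarifier gives (1+R)X = R·X_r, so R = X/(X_r − X) = 2540 / (11900 − 2540) = 0.2714.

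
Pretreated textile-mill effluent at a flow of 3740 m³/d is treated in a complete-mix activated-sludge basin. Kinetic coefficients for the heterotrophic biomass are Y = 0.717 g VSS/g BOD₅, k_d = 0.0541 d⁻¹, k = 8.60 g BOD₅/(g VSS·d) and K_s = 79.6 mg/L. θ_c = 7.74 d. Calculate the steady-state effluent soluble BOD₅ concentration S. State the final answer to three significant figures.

For a completely mixed reactor with recycle the Lawrence–McCarty relation gives S = K_s·(1 + k_d·θ_c) / [θ_c·(Y·k − k_d) − 1] = 79.6 × (1 + 0.0541 × 7.74) / [7.74 × (0.717 × 8.60 − 0.0541) − 1] = 112.9 / 46.31 = 2.439 mg/L.

S ≈ 2.44 mg/L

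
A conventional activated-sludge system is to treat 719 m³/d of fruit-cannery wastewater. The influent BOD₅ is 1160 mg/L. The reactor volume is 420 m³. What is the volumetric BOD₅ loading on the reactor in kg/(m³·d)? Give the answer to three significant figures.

L_v ≈ 1.99 kg BOD₅/(m³·d)

Applied BOD₅ load per unit volume = Q·S₀/V = (719 × 1160/1000)/420.0 = 1.986 kg BOD₅·m⁻³·d⁻¹.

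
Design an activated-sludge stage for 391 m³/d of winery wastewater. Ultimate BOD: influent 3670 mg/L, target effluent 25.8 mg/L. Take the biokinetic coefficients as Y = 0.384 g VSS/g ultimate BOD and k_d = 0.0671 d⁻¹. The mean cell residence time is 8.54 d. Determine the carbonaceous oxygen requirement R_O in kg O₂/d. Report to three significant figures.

R_O ≈ 931 kg O₂/d

Observed yield with endogenous decay: Y_obs = Y / (1 + k_d·θ_c) = 0.384 / (1 + 0.0671 × 8.54) = 0.384 / 1.573 = 0.2441 g VSS/g ultimate BOD.
ΔS = 3670 − 25.8 = 3644 mg/L, so the substrate removal rate is 391 × 3644/1000 = 1425 kg ultimate BOD/d.
P_X = Y_obs·Q·(S₀ − S) = 0.2441 × 1425 = 347.8 kg VSS/d.
Carbonaceous O₂ demand = substrate oxidised − cell-mass equivalent = 1425 − 1.42 × 347.8 = 931.0 kg O₂/d.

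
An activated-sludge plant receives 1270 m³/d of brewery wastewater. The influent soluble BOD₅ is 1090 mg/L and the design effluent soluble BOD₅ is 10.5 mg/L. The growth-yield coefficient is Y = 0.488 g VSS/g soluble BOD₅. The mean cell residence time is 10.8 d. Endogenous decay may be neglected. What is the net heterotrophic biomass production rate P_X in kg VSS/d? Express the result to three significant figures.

P_X ≈ 669 kg VSS/d

No decay correction is needed, so Y_obs = Y = 0.488.
Q·(S₀ − S) = 1270 × (1090 − 10.5) × 10⁻³ = 1371 kg/d removed.
Biomass produced: P_X = Y_obs·Q·ΔS = 0.4880 × 1371 ≈ 669.0 kg VSS/d.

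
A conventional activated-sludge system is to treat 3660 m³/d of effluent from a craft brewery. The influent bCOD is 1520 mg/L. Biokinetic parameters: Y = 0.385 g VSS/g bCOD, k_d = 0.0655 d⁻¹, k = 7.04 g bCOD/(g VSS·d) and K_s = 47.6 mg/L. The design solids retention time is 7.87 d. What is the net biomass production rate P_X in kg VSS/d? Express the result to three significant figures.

P_X ≈ 1410 kg VSS/d

Effluent substrate depends only on kinetics and SRT: S = K_s(1 + k_d θ_c) / [θ_c(Yk − k_d) − 1] = 47.6 × (1 + 0.0655 × 7.87) / [7.87 × (0.385 × 7.04 − 0.0655) − 1] = 72.14 / 19.82 = 3.640 mg/L.
The observed yield is Y_obs = Y/(1 + k_d·θ_c) = 0.385 / (1 + 0.0655 × 7.87) = 0.385 / 1.515 = 0.2540 g VSS per g bCOD removed.
Q·(S₀ − S) = 3660 × (1520 − 3.64) × 10⁻³ = 5550 kg/d removed.
Net biomass production P_X = Y_obs × Q·(S₀ − S) = 0.2540 × 5550 = 1410 kg VSS/d.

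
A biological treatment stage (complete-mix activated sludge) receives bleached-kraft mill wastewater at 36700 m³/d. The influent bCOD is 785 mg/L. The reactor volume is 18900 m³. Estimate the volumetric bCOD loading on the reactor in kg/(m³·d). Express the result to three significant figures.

Volumetric loading L_v = Q·S₀ / V = 36700 × 785 g/m³ / 18900 m³ = 1524 g/(m³·d) = 1.524 kg bCOD/(m³·d).

L_v ≈ 1.52 kg bCOD/(m³·d)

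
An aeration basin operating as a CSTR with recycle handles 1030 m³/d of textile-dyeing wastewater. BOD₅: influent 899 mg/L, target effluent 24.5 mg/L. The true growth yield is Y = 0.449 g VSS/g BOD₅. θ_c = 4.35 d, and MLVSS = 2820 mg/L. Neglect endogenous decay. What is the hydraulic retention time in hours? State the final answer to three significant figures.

With k_d = 0 the design equation reduces to V = Y Q (S₀−S) θ_c / X = 0.449 × 1030 × (899 − 24.5) × 4.35 / 2820 = 623.9 m³.
τ = V/Q = 623.9/1030 = 0.6057 d, or 14.54 h.

τ ≈ 14.5 h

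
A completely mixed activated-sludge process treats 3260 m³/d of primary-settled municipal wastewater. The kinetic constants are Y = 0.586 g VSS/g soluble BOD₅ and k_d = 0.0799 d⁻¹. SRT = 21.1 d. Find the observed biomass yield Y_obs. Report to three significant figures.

The observed yield is Y_obs = Y/(1 + k_d·θ_c) = 0.586 / (1 + 0.0799 × 21.1) = 0.586 / 2.686 = 0.2182 g VSS per g soluble BOD₅ removed.

Y_obs ≈ 0.218 g VSS/g soluble BOD₅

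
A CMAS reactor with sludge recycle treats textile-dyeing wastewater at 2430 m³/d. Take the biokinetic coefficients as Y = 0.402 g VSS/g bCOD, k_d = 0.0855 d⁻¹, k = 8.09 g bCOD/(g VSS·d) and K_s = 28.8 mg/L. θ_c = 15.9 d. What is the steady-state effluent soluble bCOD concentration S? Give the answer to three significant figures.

Effluent substrate depends only on kinetics and SRT: S = K_s(1 + k_d θ_c) / [θ_c(Yk − k_d) − 1] = 28.8 × (1 + 0.0855 × 15.9) / [15.9 × (0.402 × 8.09 − 0.0855) − 1] = 67.95 / 49.35 = 1.377 mg/L.

S ≈ 1.38 mg/L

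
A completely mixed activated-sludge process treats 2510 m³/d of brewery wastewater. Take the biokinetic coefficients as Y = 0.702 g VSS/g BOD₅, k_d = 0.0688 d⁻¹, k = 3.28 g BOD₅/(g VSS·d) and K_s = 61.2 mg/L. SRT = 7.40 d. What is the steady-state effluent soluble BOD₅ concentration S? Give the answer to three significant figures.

For a completely mixed reactor with recycle the Lawrence–McCarty relation gives S = K_s·(1 + k_d·θ_c) / [θ_c·(Y·k − k_d) − 1] = 61.2 × (1 + 0.0688 × 7.40) / [7.40 × (0.702 × 3.28 − 0.0688) − 1] = 92.36 / 15.53 = 5.947 mg/L.

S ≈ 5.95 mg/L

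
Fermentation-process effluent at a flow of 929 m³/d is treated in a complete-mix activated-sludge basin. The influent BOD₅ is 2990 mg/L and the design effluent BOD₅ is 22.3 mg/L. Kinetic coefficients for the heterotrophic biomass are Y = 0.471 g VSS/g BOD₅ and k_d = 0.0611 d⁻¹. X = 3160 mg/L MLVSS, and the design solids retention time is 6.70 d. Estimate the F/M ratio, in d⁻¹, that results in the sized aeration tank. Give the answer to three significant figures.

F/M ≈ 0.450 d⁻¹

From the SRT design equation V = Y Q (S₀−S) θ_c / [X (1 + k_d θ_c)] = 0.471 × 929 × (2990 − 22.3) × 6.70 / [3160 × (1 + 0.0611 × 6.70)] = 8.7×10^6 / 4454 = 1954 m³.
Food-to-microorganism ratio F/M = Q S₀ / (V X) = 929 × 2990 / (1954 × 3160) = 0.4500 d⁻¹.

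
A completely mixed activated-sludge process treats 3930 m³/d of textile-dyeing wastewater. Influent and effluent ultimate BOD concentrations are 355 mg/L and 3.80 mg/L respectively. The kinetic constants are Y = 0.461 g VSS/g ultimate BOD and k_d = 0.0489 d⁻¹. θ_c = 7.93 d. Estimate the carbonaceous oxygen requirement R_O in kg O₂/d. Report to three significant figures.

R_O ≈ 729 kg O₂/d

The observed yield is Y_obs = Y/(1 + k_d·θ_c) = 0.461 / (1 + 0.0489 × 7.93) = 0.461 / 1.388 = 0.3322 g VSS per g ultimate BOD removed.
Substrate removed = Q·(S₀ − S) = 3930 m³/d × (355 − 3.80) g/m³ = 1.38×10^6 g/d = 1380 kg/d.
Biomass synthesised: P_X = Y_obs × 1380 = 458.5 kg VSS/d.
R_O = Q·ΔS − 1.42 P_X = 1380 − 651.1 = 729.2 kg O₂/d.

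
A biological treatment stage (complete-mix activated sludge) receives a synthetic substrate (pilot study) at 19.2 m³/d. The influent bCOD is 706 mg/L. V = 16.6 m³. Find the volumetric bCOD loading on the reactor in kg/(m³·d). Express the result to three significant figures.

L_v ≈ 0.817 kg bCOD/(m³·d)

Applied bCOD load per unit volume = Q·S₀/V = (19.2 × 706/1000)/16.60 = 0.8166 kg bCOD·m⁻³·d⁻¹.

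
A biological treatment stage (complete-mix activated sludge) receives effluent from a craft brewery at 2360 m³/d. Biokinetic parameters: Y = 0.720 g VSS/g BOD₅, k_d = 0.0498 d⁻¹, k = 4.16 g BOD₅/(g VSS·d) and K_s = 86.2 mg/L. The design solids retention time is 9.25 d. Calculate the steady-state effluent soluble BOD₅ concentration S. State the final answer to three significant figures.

S ≈ 4.80 mg/L

From the Monod/SRT balance for a CMAS, S = K_s·(1+k_d θ_c)/[θ_c·(Y k − k_d) − 1] = 86.2 × (1 + 0.0498 × 9.25) / [9.25 × (0.720 × 4.16 − 0.0498) − 1] = 125.9 / 26.24 = 4.797 mg/L.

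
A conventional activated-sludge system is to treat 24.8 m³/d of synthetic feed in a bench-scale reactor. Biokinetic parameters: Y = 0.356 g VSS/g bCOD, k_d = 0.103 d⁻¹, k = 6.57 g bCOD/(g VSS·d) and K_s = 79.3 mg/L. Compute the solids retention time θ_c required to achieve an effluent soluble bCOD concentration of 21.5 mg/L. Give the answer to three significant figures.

From 1/θ_c = Y·k·S/(K_s + S) − k_d: Y·k·S/(K_s+S) = 0.356 × 6.57 × 21.5 / (79.3 + 21.5) = 0.4989 d⁻¹.
θ_c = 1/(μ − k_d) = 1/(0.4989 − 0.103) = 1/0.3959 = 2.526 d.

θ_c ≈ 2.53 d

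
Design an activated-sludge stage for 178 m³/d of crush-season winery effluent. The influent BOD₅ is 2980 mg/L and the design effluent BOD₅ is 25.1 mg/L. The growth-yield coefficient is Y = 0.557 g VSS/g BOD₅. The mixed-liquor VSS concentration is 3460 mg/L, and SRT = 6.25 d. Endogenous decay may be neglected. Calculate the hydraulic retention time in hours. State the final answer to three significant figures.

τ ≈ 71.4 h

Biomass mass balance (decay neglected): V·X = Y·Q·(S₀ − S)·θ_c, so V = 0.557 × 178 × (2980 − 25.1) × 6.25 / 3460 = 529.2 m³.
Hydraulic retention time τ = V/Q = 529.2 / 178 = 2.973 d = 71.35 h.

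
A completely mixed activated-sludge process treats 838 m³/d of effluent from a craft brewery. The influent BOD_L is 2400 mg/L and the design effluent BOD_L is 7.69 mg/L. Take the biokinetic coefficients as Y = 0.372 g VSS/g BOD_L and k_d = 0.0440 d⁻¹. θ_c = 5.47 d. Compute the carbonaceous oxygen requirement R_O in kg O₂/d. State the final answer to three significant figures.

R_O ≈ 1150 kg O₂/d

Correct the yield for decay: Y_obs = Y/(1 + k_d θ_c) = 0.372 / (1 + 0.0440 × 5.47) = 0.372 / 1.241 = 0.2998.
Mass of BOD_L removed per day: Q(S₀ − S) = 838 × 2392 g/m³ = 2005 kg/d.
P_X = Y_obs·Q·(S₀ − S) = 0.2998 × 2005 = 601.1 kg VSS/d.
R_O = Q·(S₀ − S) − 1.42·P_X = 2005 − 1.42 × 601.1 = 1151 kg O₂/d.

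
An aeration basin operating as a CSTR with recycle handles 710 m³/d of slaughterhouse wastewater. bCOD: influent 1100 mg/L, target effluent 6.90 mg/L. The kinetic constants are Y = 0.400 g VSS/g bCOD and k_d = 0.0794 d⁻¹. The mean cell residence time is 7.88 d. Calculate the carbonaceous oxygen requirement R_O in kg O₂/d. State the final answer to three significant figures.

R_O ≈ 505 kg O₂/d

Y_obs = Y / (1 + k_d θ_c) = 0.400 / (1 + 0.0794 × 7.88) = 0.400 / 1.626 = 0.2461.
Mass of bCOD removed per day: Q(S₀ − S) = 710 × 1093 g/m³ = 776.1 kg/d.
P_X = Y_obs·Q·(S₀ − S) = 0.2461 × 776.1 = 191.0 kg VSS/d.
R_O = Q·(S₀ − S) − 1.42·P_X = 776.1 − 1.42 × 191.0 = 504.9 kg O₂/d.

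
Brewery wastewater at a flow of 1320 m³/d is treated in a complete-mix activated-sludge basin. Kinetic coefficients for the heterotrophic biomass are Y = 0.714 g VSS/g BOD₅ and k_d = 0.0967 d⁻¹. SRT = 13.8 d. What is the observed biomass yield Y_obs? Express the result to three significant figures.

Observed yield with endogenous decay: Y_obs = Y / (1 + k_d·θ_c) = 0.714 / (1 + 0.0967 × 13.8) = 0.714 / 2.334 = 0.3059 g VSS/g BOD₅.

Y_obs ≈ 0.306 g VSS/g BOD₅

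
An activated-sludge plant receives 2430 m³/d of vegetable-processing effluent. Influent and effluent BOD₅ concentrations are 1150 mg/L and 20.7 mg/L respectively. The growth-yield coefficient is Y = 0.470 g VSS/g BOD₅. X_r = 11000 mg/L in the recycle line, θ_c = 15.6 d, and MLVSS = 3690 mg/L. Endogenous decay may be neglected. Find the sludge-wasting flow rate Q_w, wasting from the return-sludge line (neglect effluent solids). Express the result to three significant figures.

With k_d = 0 the design equation reduces to V = Y Q (S₀−S) θ_c / X = 0.470 × 2430 × (1150 − 20.7) × 15.6 / 3690 = 5453 m³.
Q_w = (V·X)/(θ_c X_r) = 5453 × 3690 / (15.6 × 11000) = 117.3 m³/d.

Q_w ≈ 117 m³/d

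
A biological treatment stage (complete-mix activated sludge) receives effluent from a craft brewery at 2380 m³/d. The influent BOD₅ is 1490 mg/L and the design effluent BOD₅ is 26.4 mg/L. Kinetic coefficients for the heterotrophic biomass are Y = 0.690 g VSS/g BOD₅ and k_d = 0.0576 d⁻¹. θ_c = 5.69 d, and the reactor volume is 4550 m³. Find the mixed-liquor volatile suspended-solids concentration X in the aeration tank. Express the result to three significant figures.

From V·X·(1 + k_d·θ_c) = Y·Q·(S₀ − S)·θ_c: X = 0.690 × 2380 × (1490 − 26.4) × 5.69 / [4550 × (1 + 0.0576 × 5.69)] = 2264 mg/L.

X ≈ 2260 mg/L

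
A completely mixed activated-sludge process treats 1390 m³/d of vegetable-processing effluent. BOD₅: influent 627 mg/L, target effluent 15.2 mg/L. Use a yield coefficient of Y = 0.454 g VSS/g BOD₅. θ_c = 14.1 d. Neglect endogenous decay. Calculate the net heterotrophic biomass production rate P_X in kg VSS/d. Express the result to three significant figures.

No decay correction is needed, so Y_obs = Y = 0.454.
Mass of BOD₅ removed per day: Q(S₀ − S) = 1390 × 611.8 g/m³ = 850.4 kg/d.
P_X = Y_obs · Q(S₀ − S) = 0.4540 × 850.4 = 386.1 kg VSS/d.

P_X ≈ 386 kg VSS/d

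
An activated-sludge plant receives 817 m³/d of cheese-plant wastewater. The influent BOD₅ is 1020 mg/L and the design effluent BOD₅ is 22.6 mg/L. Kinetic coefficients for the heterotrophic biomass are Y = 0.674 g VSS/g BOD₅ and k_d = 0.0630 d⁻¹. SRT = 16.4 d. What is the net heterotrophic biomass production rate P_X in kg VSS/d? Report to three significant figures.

P_X ≈ 270 kg VSS/d

The observed yield is Y_obs = Y/(1 + k_d·θ_c) = 0.674 / (1 + 0.0630 × 16.4) = 0.674 / 2.033 = 0.3315 g VSS per g BOD₅ removed.
Q·(S₀ − S) = 817 × (1020 − 22.6) × 10⁻³ = 814.9 kg/d removed.
P_X = Y_obs · Q(S₀ − S) = 0.3315 × 814.9 = 270.1 kg VSS/d.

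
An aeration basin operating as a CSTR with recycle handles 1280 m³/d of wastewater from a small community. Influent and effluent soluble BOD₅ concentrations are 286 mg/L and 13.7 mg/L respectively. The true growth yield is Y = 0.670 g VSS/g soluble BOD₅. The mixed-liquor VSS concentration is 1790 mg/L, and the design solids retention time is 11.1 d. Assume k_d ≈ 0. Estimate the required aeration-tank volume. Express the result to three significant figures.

V ≈ 1450 m³

With k_d = 0 the design equation reduces to V = Y Q (S₀−S) θ_c / X = 0.670 × 1280 × (286 − 13.7) × 11.1 / 1790 = 1448 m³.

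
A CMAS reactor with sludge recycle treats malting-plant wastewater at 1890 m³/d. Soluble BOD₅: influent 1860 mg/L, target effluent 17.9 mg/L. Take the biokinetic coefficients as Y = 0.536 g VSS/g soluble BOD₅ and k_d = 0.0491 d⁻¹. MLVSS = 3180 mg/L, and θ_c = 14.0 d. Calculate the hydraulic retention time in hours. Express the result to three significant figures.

From the SRT design equation V = Y Q (S₀−S) θ_c / [X (1 + k_d θ_c)] = 0.536 × 1890 × (1860 − 17.9) × 14.0 / [3180 × (1 + 0.0491 × 14.0)] = 2.61×10^7 / 5366 = 4869 m³.
τ = V/Q = 4869/1890 = 2.576 d, or 61.83 h.

τ ≈ 61.8 h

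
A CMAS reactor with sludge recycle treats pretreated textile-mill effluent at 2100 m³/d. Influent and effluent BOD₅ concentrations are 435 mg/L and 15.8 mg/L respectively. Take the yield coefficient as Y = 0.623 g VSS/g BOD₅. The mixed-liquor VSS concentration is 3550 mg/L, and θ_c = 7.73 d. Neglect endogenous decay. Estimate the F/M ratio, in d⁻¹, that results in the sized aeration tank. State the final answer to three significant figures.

F/M ≈ 0.215 d⁻¹

With k_d = 0 the design equation reduces to V = Y Q (S₀−S) θ_c / X = 0.623 × 2100 × (435 − 15.8) × 7.73 / 3550 = 1194 m³.
F/M = Q·S₀ / (V·X) = 2100 × 435 / (1194 × 3550) = 0.2155 g BOD₅·(g VSS·d)⁻¹.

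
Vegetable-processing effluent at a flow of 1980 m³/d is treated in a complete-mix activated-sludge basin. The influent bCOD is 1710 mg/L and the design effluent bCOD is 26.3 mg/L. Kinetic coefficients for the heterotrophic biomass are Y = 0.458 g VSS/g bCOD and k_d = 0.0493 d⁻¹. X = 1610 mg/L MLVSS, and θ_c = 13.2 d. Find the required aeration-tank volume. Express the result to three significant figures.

From the SRT design equation V = Y Q (S₀−S) θ_c / [X (1 + k_d θ_c)] = 0.458 × 1980 × (1710 − 26.3) × 13.2 / [1610 × (1 + 0.0493 × 13.2)] = 2.02×10^7 / 2658 = 7583 m³.

V ≈ 7580 m³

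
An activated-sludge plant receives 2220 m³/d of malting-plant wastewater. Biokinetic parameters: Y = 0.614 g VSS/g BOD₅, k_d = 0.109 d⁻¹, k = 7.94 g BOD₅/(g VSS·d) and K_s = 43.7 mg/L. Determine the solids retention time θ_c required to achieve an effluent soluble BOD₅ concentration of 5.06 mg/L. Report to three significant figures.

At the target effluent, Y k S/(K_s+S) = 0.614×7.94×5.06/48.76 = 0.5059 d⁻¹.
Then 1/θ_c = μ − k_d = 0.5059 − 0.109 = 0.3969 d⁻¹, giving θ_c = 2.519 d.

θ_c ≈ 2.52 d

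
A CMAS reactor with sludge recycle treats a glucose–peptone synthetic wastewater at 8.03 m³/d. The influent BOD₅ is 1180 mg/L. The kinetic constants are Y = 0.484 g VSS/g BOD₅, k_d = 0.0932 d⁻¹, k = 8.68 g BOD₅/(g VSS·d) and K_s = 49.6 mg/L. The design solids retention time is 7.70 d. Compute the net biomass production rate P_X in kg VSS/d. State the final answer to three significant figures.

P_X ≈ 2.66 kg VSS/d

For a completely mixed reactor with recycle the Lawrence–McCarty relation gives S = K_s·(1 + k_d·θ_c) / [θ_c·(Y·k − k_d) − 1] = 49.6 × (1 + 0.0932 × 7.70) / [7.70 × (0.484 × 8.68 − 0.0932) − 1] = 85.19 / 30.63 = 2.781 mg/L.
The observed yield is Y_obs = Y/(1 + k_d·θ_c) = 0.484 / (1 + 0.0932 × 7.70) = 0.484 / 1.718 = 0.2818 g VSS per g BOD₅ removed.
Q·(S₀ − S) = 8.03 × (1180 − 2.78) × 10⁻³ = 9.453 kg/d removed.
P_X = Y_obs · Q(S₀ − S) = 0.2818 × 9.453 = 2.664 kg VSS/d.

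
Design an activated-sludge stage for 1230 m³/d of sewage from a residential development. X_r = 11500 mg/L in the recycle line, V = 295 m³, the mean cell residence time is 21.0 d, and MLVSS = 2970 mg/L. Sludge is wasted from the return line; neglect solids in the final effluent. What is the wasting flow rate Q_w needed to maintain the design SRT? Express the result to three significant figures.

Q_w ≈ 3.63 m³/d

Q_w = (V·X)/(θ_c X_r) = 295.0 × 2970 / (21.0 × 11500) = 3.628 m³/d.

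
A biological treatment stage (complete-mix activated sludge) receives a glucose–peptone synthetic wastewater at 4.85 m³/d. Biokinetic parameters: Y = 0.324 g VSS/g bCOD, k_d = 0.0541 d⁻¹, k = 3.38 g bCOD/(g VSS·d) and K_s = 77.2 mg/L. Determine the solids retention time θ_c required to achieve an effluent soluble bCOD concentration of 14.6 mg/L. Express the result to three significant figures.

θ_c ≈ 8.33 d

From 1/θ_c = Y·k·S/(K_s + S) − k_d: Y·k·S/(K_s+S) = 0.324 × 3.38 × 14.6 / (77.2 + 14.6) = 0.1742 d⁻¹.
1/θ_c = 0.1742 − 0.0541 = 0.1201 d⁻¹, so θ_c = 8.329 d.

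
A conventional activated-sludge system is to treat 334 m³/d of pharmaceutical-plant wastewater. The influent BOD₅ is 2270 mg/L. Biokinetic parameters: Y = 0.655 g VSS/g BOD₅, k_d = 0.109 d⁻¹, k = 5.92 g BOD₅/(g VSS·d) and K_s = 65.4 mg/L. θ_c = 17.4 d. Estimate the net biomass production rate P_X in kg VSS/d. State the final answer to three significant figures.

P_X ≈ 171 kg VSS/d

Effluent substrate depends only on kinetics and SRT: S = K_s(1 + k_d θ_c) / [θ_c(Yk − k_d) − 1] = 65.4 × (1 + 0.109 × 17.4) / [17.4 × (0.655 × 5.92 − 0.109) − 1] = 189.4 / 64.57 = 2.934 mg/L.
Y_obs = Y / (1 + k_d θ_c) = 0.655 / (1 + 0.109 × 17.4) = 0.655 / 2.897 = 0.2261.
Q·(S₀ − S) = 334 × (2270 − 2.93) × 10⁻³ = 757.2 kg/d removed.
Net biomass production P_X = Y_obs × Q·(S₀ − S) = 0.2261 × 757.2 = 171.2 kg VSS/d.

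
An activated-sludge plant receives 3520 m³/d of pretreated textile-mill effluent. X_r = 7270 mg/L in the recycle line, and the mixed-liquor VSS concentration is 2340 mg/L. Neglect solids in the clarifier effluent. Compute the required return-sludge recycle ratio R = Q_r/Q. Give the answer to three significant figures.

R ≈ 0.475

Mass balance around the secondary clarifier (neglecting effluent solids): R = X / (X_r − X) = 2340 / (7270 − 2340) = 0.4746.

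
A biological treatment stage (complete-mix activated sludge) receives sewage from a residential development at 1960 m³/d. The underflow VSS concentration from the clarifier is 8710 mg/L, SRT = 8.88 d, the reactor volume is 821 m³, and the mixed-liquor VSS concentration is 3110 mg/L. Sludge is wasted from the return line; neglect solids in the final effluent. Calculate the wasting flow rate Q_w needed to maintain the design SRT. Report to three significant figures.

Q_w ≈ 33.0 m³/d

θ_c = V·X/(Q_w·X_r) when wasting from the recycle, so Q_w = V·X/(θ_c·X_r) = 821.0 × 3110 / (8.88 × 8710) = 33.01 m³/d.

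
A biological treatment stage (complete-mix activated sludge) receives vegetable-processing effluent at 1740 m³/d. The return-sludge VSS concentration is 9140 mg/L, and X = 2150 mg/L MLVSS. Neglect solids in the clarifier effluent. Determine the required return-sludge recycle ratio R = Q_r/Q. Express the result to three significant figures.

R ≈ 0.308

Solids balance on the clarifier gives (1+R)X = R·X_r, so R = X/(X_r − X) = 2150 / (9140 − 2150) = 0.3076.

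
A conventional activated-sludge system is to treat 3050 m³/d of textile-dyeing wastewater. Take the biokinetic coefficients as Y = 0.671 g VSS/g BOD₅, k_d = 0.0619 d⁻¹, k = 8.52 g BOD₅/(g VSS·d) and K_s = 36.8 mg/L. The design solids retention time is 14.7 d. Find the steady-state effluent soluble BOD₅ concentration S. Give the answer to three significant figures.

S ≈ 0.856 mg/L

Effluent substrate depends only on kinetics and SRT: S = K_s(1 + k_d θ_c) / [θ_c(Yk − k_d) − 1] = 36.8 × (1 + 0.0619 × 14.7) / [14.7 × (0.671 × 8.52 − 0.0619) − 1] = 70.29 / 82.13 = 0.8558 mg/L.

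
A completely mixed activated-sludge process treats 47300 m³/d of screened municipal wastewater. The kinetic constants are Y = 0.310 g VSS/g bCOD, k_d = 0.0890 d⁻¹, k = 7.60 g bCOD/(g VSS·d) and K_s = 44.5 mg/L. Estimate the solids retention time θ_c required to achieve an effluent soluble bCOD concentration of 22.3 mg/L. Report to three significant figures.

Specific growth rate at S = 22.3 mg/L: μ = YkS/(K_s+S) = 0.310·7.60·22.3/(44.5+22.3) = 0.7865 d⁻¹.
1/θ_c = 0.7865 − 0.0890 = 0.6975 d⁻¹, so θ_c = 1.434 d.

θ_c ≈ 1.43 d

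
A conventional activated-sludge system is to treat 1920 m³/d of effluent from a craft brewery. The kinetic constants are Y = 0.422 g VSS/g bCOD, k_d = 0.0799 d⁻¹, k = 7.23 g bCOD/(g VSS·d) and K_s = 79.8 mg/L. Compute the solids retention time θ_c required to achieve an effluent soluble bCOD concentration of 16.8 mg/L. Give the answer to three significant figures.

Specific growth rate at S = 16.8 mg/L: μ = YkS/(K_s+S) = 0.422·7.23·16.8/(79.8+16.8) = 0.5306 d⁻¹.
1/θ_c = 0.5306 − 0.0799 = 0.4507 d⁻¹, so θ_c = 2.219 d.

θ_c ≈ 2.22 d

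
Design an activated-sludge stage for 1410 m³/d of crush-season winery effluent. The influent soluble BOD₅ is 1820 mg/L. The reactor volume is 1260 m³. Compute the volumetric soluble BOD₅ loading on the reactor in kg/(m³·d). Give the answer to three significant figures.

L_v = Q S₀ / V = 1410 × 1820 × 10⁻³ / 1260 = 2.037 kg/(m³·d).

L_v ≈ 2.04 kg soluble BOD₅/(m³·d)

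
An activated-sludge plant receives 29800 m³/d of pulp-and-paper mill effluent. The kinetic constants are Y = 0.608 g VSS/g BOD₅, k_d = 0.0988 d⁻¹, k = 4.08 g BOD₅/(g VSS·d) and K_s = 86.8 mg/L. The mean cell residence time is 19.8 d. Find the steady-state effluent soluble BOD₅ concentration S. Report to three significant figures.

From the Monod/SRT balance for a CMAS, S = K_s·(1+k_d θ_c)/[θ_c·(Y k − k_d) − 1] = 86.8 × (1 + 0.0988 × 19.8) / [19.8 × (0.608 × 4.08 − 0.0988) − 1] = 256.6 / 46.16 = 5.559 mg/L.

S ≈ 5.56 mg/L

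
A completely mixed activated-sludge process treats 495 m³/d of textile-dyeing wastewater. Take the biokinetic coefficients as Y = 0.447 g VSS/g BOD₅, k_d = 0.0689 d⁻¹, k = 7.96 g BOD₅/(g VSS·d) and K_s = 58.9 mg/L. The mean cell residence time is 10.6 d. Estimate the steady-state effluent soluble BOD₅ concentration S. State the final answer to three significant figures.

Effluent substrate depends only on kinetics and SRT: S = K_s(1 + k_d θ_c) / [θ_c(Yk − k_d) − 1] = 58.9 × (1 + 0.0689 × 10.6) / [10.6 × (0.447 × 7.96 − 0.0689) − 1] = 101.9 / 35.99 = 2.832 mg/L.

S ≈ 2.83 mg/L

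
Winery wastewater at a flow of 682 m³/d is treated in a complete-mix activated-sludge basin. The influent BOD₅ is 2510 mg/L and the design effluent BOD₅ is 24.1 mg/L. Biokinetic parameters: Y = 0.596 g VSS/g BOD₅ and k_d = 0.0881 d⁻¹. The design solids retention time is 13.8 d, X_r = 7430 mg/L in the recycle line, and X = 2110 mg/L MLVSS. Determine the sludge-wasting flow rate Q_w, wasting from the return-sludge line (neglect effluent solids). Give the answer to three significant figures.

Rearranging the biomass balance for a CMAS with decay, V = Y·Q·ΔS·θ_c / [X·(1+k_d θ_c)] = 0.596 × 682 × (2510 − 24.1) × 13.8 / [2110 × (1 + 0.0881 × 13.8)] = 1.39×10^7 / 4675 = 2983 m³.
θ_c = V·X/(Q_w·X_r) when wasting from the recycle, so Q_w = V·X/(θ_c·X_r) = 2983 × 2110 / (13.8 × 7430) = 61.38 m³/d.

Q_w ≈ 61.4 m³/d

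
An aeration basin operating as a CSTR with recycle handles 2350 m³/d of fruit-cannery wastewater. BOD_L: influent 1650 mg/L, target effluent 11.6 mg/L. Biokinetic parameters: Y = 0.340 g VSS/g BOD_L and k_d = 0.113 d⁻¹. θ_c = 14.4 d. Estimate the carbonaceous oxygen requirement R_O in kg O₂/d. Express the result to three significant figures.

Observed yield with endogenous decay: Y_obs = Y / (1 + k_d·θ_c) = 0.340 / (1 + 0.113 × 14.4) = 0.340 / 2.627 = 0.1294 g VSS/g BOD_L.
Q·(S₀ − S) = 2350 × (1650 − 11.6) × 10⁻³ = 3850 kg/d removed.
Net sludge production P_X = 0.1294 × 3850 = 498.3 kg VSS/d.
Carbonaceous O₂ demand = substrate oxidised − cell-mass equivalent = 3850 − 1.42 × 498.3 = 3143 kg O₂/d.

R_O ≈ 3140 kg O₂/d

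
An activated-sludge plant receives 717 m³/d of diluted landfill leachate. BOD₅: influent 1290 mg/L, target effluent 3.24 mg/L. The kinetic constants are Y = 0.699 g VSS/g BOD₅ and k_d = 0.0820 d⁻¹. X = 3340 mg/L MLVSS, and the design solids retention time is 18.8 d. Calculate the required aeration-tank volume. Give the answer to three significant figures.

Rearranging the biomass balance for a CMAS with decay, V = Y·Q·ΔS·θ_c / [X·(1+k_d θ_c)] = 0.699 × 717 × (1290 − 3.24) × 18.8 / [3340 × (1 + 0.0820 × 18.8)] = 1.21×10^7 / 8489 = 1428 m³.

V ≈ 1430 m³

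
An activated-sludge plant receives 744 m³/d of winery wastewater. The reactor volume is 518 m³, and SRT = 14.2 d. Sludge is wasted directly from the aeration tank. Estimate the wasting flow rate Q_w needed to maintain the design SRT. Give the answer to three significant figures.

Q_w ≈ 36.5 m³/d

Wasting from the aeration tank: Q_w = V / θ_c = 518.0 / 14.2 = 36.48 m³/d.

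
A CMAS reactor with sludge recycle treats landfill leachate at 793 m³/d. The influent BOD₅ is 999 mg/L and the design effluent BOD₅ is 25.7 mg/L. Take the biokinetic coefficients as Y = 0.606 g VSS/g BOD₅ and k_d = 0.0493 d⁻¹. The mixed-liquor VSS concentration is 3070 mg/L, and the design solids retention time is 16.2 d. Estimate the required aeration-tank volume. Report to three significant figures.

V ≈ 1370 m³

From the SRT design equation V = Y Q (S₀−S) θ_c / [X (1 + k_d θ_c)] = 0.606 × 793 × (999 − 25.7) × 16.2 / [3070 × (1 + 0.0493 × 16.2)] = 7.58×10^6 / 5522 = 1372 m³.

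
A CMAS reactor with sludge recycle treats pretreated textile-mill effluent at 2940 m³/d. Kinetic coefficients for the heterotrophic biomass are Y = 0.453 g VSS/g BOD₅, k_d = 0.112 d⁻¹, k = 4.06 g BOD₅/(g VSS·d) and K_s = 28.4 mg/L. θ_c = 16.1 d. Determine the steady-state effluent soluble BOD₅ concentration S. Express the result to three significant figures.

For a completely mixed reactor with recycle the Lawrence–McCarty relation gives S = K_s·(1 + k_d·θ_c) / [θ_c·(Y·k − k_d) − 1] = 28.4 × (1 + 0.112 × 16.1) / [16.1 × (0.453 × 4.06 − 0.112) − 1] = 79.61 / 26.81 = 2.970 mg/L.

S ≈ 2.97 mg/L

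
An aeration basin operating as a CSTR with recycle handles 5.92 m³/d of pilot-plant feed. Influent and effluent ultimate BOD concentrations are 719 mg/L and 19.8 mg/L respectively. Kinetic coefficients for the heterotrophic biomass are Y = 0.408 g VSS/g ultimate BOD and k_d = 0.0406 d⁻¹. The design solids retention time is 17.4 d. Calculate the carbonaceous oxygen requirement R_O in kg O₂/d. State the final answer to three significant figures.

R_O ≈ 2.73 kg O₂/d

The observed yield is Y_obs = Y/(1 + k_d·θ_c) = 0.408 / (1 + 0.0406 × 17.4) = 0.408 / 1.706 = 0.2391 g VSS per g ultimate BOD removed.
Mass of ultimate BOD removed per day: Q(S₀ − S) = 5.92 × 699.2 g/m³ = 4.139 kg/d.
P_X = Y_obs·Q·(S₀ − S) = 0.2391 × 4.139 = 0.9897 kg VSS/d.
R_O = Q·(S₀ − S) − 1.42·P_X = 4.139 − 1.42 × 0.9897 = 2.734 kg O₂/d.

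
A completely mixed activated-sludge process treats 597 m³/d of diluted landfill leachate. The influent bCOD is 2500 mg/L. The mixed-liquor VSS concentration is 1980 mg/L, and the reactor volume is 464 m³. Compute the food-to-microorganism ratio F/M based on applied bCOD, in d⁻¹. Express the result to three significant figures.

F/M = applied load / biomass = Q·S₀/(V·X) = 597 × 2500 / (464.0 × 1980) = 1.625 d⁻¹.

F/M ≈ 1.62 d⁻¹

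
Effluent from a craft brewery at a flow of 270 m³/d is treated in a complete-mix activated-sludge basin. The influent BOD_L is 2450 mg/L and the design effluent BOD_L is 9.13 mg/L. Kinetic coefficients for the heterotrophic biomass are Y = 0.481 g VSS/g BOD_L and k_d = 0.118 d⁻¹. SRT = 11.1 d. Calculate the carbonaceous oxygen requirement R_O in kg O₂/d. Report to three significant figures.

R_O ≈ 464 kg O₂/d

Correct the yield for decay: Y_obs = Y/(1 + k_d θ_c) = 0.481 / (1 + 0.118 × 11.1) = 0.481 / 2.310 = 0.2082.
Q·(S₀ − S) = 270 × (2450 − 9.13) × 10⁻³ = 659.0 kg/d removed.
Net sludge production P_X = 0.2082 × 659.0 = 137.2 kg VSS/d.
Carbonaceous O₂ demand = substrate oxidised − cell-mass equivalent = 659.0 − 1.42 × 137.2 = 464.2 kg O₂/d.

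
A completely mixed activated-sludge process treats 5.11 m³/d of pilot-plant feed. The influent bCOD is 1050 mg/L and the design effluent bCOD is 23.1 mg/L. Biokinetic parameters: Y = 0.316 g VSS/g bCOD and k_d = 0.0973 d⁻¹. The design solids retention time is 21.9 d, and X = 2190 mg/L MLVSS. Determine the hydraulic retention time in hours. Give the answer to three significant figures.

Steady-state biomass mass balance: V·X·(1 + k_d·θ_c) = Y·Q·(S₀ − S)·θ_c, so V = 0.316 × 5.11 × (1050 − 23.1) × 21.9 / [2190 × (1 + 0.0973 × 21.9)] = 3.63×10^4 / 6857 = 5.296 m³.
Hydraulic retention time τ = V/Q = 5.296 / 5.11 = 1.036 d = 24.87 h.

τ ≈ 24.9 h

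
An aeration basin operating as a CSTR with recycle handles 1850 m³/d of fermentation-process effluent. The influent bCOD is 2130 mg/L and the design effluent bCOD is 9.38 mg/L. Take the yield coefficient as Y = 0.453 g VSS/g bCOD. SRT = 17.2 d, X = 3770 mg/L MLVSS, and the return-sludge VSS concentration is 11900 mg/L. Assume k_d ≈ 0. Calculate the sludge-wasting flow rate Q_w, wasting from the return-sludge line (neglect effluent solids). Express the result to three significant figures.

Q_w ≈ 149 m³/d

V·X = Y·Q·ΔS·θ_c gives V = 0.453 × 1850 × (2130 − 9.38) × 17.2 / 3770 = 8108 m³.
Q_w = (V·X)/(θ_c X_r) = 8108 × 3770 / (17.2 × 11900) = 149.3 m³/d.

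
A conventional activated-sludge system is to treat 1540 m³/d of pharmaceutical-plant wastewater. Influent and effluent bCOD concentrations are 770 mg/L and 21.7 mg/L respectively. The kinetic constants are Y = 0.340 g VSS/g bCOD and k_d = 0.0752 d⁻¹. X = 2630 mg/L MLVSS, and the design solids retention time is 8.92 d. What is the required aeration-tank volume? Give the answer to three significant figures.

Rearranging the biomass balance for a CMAS with decay, V = Y·Q·ΔS·θ_c / [X·(1+k_d θ_c)] = 0.340 × 1540 × (770 − 21.7) × 8.92 / [2630 × (1 + 0.0752 × 8.92)] = 3.49×10^6 / 4394 = 795.4 m³.

V ≈ 795 m³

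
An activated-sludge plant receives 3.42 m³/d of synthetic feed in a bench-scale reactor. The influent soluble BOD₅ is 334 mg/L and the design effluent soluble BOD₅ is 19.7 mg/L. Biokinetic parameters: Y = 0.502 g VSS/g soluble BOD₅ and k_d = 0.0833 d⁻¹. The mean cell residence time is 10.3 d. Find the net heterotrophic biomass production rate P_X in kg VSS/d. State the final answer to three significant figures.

Observed yield with endogenous decay: Y_obs = Y / (1 + k_d·θ_c) = 0.502 / (1 + 0.0833 × 10.3) = 0.502 / 1.858 = 0.2702 g VSS/g soluble BOD₅.
Mass of soluble BOD₅ removed per day: Q(S₀ − S) = 3.42 × 314.3 g/m³ = 1.075 kg/d.
Biomass produced: P_X = Y_obs·Q·ΔS = 0.2702 × 1.075 ≈ 0.2904 kg VSS/d.

P_X ≈ 0.290 kg VSS/d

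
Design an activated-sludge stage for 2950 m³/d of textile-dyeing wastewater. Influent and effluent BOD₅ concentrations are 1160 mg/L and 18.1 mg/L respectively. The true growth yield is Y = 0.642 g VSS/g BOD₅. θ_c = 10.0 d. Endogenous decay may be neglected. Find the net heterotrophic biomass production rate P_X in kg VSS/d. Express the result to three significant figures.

P_X ≈ 2160 kg VSS/d

With endogenous decay neglected, the observed yield equals the true yield: Y_obs = Y = 0.642 g VSS/g BOD₅.
Substrate removed = Q·(S₀ − S) = 2950 m³/d × (1160 − 18.1) g/m³ = 3.37×10^6 g/d = 3369 kg/d.
Net biomass production P_X = Y_obs × Q·(S₀ − S) = 0.6420 × 3369 = 2163 kg VSS/d.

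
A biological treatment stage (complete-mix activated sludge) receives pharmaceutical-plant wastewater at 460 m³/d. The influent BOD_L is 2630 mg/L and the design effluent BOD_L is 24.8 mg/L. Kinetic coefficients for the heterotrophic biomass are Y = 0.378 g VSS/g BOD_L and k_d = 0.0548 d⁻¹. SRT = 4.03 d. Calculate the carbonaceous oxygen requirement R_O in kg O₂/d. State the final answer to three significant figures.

R_O ≈ 672 kg O₂/d

Correct the yield for decay: Y_obs = Y/(1 + k_d θ_c) = 0.378 / (1 + 0.0548 × 4.03) = 0.378 / 1.221 = 0.3096.
Substrate removed = Q·(S₀ − S) = 460 m³/d × (2630 − 24.8) g/m³ = 1.2×10^6 g/d = 1198 kg/d.
P_X = Y_obs·Q·(S₀ − S) = 0.3096 × 1198 = 371.0 kg VSS/d.
Carbonaceous O₂ demand = substrate oxidised − cell-mass equivalent = 1198 − 1.42 × 371.0 = 671.5 kg O₂/d.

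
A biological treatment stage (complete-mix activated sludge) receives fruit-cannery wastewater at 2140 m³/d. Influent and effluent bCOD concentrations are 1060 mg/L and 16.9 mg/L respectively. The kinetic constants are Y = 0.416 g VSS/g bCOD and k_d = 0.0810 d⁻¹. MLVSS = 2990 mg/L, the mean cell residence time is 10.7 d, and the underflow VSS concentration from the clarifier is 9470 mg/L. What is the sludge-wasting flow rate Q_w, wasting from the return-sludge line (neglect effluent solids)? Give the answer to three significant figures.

Q_w ≈ 52.5 m³/d

Steady-state biomass mass balance: V·X·(1 + k_d·θ_c) = Y·Q·(S₀ − S)·θ_c, so V = 0.416 × 2140 × (1060 − 16.9) × 10.7 / [2990 × (1 + 0.0810 × 10.7)] = 9.94×10^6 / 5581 = 1780 m³.
θ_c = V·X/(Q_w·X_r) when wasting from the recycle, so Q_w = V·X/(θ_c·X_r) = 1780 × 2990 / (10.7 × 9470) = 52.53 m³/d.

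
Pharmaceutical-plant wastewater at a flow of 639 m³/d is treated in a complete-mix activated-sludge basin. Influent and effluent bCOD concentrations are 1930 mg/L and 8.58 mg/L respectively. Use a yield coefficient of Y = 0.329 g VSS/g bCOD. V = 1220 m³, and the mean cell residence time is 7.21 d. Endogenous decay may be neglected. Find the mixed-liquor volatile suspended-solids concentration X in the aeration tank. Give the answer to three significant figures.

X ≈ 2390 mg/L

From V·X = Y·Q·(S₀ − S)·θ_c (decay neglected): X = 0.329 × 639 × (1930 − 8.58) × 7.21 / 1220 = 2387 mg/L.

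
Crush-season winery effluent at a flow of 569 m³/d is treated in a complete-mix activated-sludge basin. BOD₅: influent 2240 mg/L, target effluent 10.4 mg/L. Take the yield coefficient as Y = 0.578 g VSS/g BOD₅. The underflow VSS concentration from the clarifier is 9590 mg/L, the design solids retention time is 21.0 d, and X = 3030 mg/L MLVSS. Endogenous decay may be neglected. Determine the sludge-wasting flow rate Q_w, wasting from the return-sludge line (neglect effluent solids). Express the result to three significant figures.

Q_w ≈ 76.5 m³/d

With k_d = 0 the design equation reduces to V = Y Q (S₀−S) θ_c / X = 0.578 × 569 × (2240 − 10.4) × 21.0 / 3030 = 5082 m³.
Q_w = (V·X)/(θ_c X_r) = 5082 × 3030 / (21.0 × 9590) = 76.46 m³/d.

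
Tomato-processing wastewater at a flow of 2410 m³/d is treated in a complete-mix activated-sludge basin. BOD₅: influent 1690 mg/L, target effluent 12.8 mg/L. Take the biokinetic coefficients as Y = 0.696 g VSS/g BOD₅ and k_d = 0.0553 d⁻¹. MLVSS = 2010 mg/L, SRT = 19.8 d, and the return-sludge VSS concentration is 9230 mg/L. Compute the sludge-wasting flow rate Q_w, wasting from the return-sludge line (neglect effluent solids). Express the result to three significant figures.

Q_w ≈ 145 m³/d

From the SRT design equation V = Y Q (S₀−S) θ_c / [X (1 + k_d θ_c)] = 0.696 × 2410 × (1690 − 12.8) × 19.8 / [2010 × (1 + 0.0553 × 19.8)] = 5.57×10^7 / 4211 = 13228 m³.
Q_w = (V·X)/(θ_c X_r) = 13228 × 2010 / (19.8 × 9230) = 145.5 m³/d.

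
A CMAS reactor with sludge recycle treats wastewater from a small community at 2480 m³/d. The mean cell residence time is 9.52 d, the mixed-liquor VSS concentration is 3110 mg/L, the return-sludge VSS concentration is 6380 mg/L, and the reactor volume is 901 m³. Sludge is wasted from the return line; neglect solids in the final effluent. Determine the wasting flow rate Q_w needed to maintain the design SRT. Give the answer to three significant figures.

Q_w = (V·X)/(θ_c X_r) = 901.0 × 3110 / (9.52 × 6380) = 46.13 m³/d.

Q_w ≈ 46.1 m³/d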